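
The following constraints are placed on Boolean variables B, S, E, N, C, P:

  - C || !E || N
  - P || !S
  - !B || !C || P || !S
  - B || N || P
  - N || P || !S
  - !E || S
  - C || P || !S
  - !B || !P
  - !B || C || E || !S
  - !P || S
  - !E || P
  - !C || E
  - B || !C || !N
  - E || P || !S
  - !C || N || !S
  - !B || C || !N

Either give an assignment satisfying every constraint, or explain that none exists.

B = False, S = True, E = True, N = True, C = False, P = True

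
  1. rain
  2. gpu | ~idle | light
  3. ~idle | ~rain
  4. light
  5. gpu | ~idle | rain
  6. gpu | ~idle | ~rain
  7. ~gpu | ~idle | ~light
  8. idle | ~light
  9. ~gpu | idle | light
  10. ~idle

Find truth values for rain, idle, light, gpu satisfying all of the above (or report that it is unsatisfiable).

Case rain = True:
  (~idle | ~rain) forces idle = False.
  (light) forces light = True.
  Clause (idle | ~light) is falsified — contradiction.
Case rain = False:
  Clause (rain) is falsified — contradiction.
Both cases fail, so the formula is unsatisfiable.

The formula is unsatisfiable.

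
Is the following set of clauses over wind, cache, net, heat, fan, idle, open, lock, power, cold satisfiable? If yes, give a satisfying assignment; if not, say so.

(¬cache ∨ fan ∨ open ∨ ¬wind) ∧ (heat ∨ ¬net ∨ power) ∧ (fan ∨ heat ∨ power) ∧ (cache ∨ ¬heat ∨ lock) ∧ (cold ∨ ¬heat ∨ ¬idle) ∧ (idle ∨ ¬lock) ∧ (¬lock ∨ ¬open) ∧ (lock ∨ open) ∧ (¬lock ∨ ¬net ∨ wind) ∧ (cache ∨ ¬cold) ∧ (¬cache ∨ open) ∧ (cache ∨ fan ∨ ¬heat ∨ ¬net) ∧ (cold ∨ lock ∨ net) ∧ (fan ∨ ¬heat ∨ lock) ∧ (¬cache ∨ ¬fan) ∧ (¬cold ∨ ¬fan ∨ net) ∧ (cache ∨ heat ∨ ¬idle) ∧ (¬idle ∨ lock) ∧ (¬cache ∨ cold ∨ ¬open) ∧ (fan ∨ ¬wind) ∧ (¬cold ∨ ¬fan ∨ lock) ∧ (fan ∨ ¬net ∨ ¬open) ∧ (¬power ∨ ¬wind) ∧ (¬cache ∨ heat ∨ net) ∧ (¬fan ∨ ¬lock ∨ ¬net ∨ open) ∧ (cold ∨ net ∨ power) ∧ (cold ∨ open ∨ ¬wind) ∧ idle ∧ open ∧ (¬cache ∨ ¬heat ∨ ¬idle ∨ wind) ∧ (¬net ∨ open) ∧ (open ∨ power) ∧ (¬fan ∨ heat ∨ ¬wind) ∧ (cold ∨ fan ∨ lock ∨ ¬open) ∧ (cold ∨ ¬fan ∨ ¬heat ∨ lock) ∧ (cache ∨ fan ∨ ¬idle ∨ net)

UNSATISFIABLE

Case idle = True:
  (¬idle ∨ lock) forces lock = True.
  (¬lock ∨ ¬open) forces open = False.
  Clause (open) is falsified — contradiction.
Case idle = False:
  Clause (idle) is falsified — contradiction.
Both cases fail, so the formula is unsatisfiable.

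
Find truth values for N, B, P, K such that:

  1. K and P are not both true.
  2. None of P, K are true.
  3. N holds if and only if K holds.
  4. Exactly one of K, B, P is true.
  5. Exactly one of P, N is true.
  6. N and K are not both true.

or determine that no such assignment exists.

Case P = True:
  Constraint (2) is violated (P=T) — contradiction.
Case P = False:
  (2) forces K = False.
  (3) with K=F forces N = False.
  Constraint (5) is violated (P=F, N=F) — contradiction.
Both cases fail — unsatisfiable.

The formula is unsatisfiable.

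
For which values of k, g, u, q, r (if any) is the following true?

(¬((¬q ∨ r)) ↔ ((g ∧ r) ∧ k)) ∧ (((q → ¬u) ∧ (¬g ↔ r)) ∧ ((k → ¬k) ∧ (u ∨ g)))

k = False; g = False; u = True; q = False; r = True

  ¬((¬q ∨ r)) ↔ ((g ∧ r) ∧ k) = True
    ¬((¬q ∨ r)) = False
      ¬q ∨ r = True
        ¬q = True
    (g ∧ r) ∧ k = False
      g ∧ r = False
  ((q → ¬u) ∧ (¬g ↔ r)) ∧ ((k → ¬k) ∧ (u ∨ g)) = True
    (q → ¬u) ∧ (¬g ↔ r) = True
      q → ¬u = True
        ¬u = False
      ¬g ↔ r = True
        ¬g = True
    (k → ¬k) ∧ (u ∨ g) = True
      k → ¬k = True
        ¬k = True
      u ∨ g = True
Both conjuncts True, so the formula holds.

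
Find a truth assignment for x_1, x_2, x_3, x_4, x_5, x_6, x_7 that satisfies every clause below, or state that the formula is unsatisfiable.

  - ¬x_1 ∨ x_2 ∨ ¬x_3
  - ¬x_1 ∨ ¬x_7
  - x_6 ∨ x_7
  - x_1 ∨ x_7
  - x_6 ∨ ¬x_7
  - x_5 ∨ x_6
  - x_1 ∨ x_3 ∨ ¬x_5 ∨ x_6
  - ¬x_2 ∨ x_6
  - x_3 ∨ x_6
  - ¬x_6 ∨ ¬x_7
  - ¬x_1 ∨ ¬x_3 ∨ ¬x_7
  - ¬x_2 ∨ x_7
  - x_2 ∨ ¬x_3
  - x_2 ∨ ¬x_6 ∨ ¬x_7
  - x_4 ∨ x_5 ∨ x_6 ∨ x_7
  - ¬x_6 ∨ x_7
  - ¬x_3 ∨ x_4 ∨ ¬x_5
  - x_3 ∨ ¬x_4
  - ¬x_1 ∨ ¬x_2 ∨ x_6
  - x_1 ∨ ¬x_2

Case x_6 = True:
  (¬x_6 ∨ ¬x_7) forces x_7 = False.
  Clause (¬x_6 ∨ x_7) is falsified — contradiction.
Case x_6 = False:
  (x_6 ∨ x_7) forces x_7 = True.
  Clause (x_6 ∨ ¬x_7) is falsified — contradiction.
Both cases fail, so the formula is unsatisfiable.

Unsatisfiable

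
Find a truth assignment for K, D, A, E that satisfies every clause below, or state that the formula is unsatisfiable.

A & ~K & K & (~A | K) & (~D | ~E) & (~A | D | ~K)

The formula is unsatisfiable.

Case K = True:
  Clause (~K) is falsified — contradiction.
Case K = False:
  Clause (K) is falsified — contradiction.
Both cases fail, so the formula is unsatisfiable.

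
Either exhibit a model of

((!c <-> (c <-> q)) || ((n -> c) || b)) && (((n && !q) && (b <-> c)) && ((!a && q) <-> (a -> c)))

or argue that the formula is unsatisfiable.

b: False, c: False, q: False, a: True, n: True

  (!c <-> (c <-> q)) || ((n -> c) || b) = True
    !c <-> (c <-> q) = True
      !c = True
      c <-> q = True
    (n -> c) || b = False
      n -> c = False
  ((n && !q) && (b <-> c)) && ((!a && q) <-> (a -> c)) = True
    (n && !q) && (b <-> c) = True
      n && !q = True
        !q = True
      b <-> c = True
    (!a && q) <-> (a -> c) = True
      !a && q = False
        !a = False
      a -> c = False
Both conjuncts True, so the formula holds.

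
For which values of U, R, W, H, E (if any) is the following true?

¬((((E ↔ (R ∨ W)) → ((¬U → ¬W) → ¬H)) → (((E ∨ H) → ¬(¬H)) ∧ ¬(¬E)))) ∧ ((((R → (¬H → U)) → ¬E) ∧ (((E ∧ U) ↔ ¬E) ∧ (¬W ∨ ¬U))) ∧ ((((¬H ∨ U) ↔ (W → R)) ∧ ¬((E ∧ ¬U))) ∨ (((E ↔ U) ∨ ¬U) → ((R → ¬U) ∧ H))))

Case E = True: the formula simplifies to ¬((((R ∨ W) → ((¬U → ¬W) → ¬H)) → ¬(¬H))) ∧ ((¬((R → (¬H → U))) ∧ (¬U ∧ (¬W ∨ ¬U))) ∧ ((((¬H ∨ U) ↔ (W → R)) ∧ ¬(¬U)) ∨ ((U ∨ ¬U) → ((R → ¬U) ∧ H)))).
  U = True: the conjunct ¬((R → (¬H → U))) becomes ¬((R → True)) = False.
  U = False: simplifies to ¬((((R ∨ W) → (¬W → ¬H)) → ¬(¬H))) ∧ (¬((R → H)) ∧ H).
    H = True: the conjunct ¬((((R ∨ W) → (¬W → ¬H)) → ¬(¬H))) becomes ¬((((R ∨ W) → W) → True)) = False.
    H = False: the conjunct H is False.
Case E = False: the conjunct (E ∧ U) ↔ ¬E becomes (False ∧ U) ↔ ¬False = False.
Both cases fail — unsatisfiable.

Unsatisfiable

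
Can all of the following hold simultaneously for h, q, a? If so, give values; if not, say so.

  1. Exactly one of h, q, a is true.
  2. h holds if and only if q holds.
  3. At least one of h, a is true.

h=F, q=F, a=T

  (1) {h, q, a}: 1 true — exactly one ✓
  (2) h=F, q=F — same ✓
  (3) {h, a}: 1 true — at least one ✓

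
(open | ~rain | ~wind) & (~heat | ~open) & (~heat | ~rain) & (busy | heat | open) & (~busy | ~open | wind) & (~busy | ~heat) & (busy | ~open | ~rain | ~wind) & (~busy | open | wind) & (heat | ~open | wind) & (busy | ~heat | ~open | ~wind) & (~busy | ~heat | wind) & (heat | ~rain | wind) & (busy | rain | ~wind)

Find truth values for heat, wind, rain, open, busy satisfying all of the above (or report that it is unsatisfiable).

heat: False, wind: True, rain: True, open: True, busy: True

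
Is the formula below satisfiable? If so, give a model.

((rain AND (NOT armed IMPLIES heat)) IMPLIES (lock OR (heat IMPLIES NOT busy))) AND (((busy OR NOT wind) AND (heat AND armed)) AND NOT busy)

rain: True, wind: False, lock: False, heat: True, armed: True, busy: False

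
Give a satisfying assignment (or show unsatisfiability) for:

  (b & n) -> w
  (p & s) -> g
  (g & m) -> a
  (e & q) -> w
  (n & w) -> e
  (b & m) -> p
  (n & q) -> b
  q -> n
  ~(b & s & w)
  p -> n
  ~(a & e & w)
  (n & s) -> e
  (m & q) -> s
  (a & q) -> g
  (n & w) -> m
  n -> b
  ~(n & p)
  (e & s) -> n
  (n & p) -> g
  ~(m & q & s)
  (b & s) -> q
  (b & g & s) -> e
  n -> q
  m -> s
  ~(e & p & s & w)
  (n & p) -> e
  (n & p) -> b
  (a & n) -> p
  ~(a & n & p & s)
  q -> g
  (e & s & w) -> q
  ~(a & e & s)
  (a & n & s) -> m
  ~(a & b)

Set a = True.
  then (~a | ~b) forces b = False.
  then (b | ~n) forces n = False.
  then (n | ~q) forces q = False.
  then (n | ~p) forces p = False.
Set e = False.
Set w = True.
Set s = False.
  then (~m | s) forces m = False.
Set g = False.
All clauses satisfied.

a=T; e=F; n=F; w=T; s=F; q=F; g=F; p=F; b=F; m=F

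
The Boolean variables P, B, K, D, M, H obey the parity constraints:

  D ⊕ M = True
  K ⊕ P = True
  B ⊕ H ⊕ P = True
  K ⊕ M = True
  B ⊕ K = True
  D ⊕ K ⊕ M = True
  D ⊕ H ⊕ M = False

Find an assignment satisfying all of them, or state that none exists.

P=T; B=T; K=F; D=F; M=T; H=T

D ⊕ M = F ⊕ T = True ✓
K ⊕ P = F ⊕ T = True ✓
B ⊕ H ⊕ P = T ⊕ T ⊕ T = True ✓
K ⊕ M = F ⊕ T = True ✓
B ⊕ K = T ⊕ F = True ✓
D ⊕ K ⊕ M = F ⊕ F ⊕ T = True ✓
D ⊕ H ⊕ M = F ⊕ T ⊕ T = False ✓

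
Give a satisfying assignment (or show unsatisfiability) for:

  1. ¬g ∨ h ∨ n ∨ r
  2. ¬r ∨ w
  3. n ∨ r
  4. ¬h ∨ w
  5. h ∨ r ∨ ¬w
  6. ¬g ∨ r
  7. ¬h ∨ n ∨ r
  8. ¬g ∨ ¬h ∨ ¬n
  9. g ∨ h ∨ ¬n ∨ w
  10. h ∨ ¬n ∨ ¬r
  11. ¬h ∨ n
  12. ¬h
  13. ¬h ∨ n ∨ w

Unit clause (¬h) forces h = False.
Set n = False.
  then (n ∨ r) forces r = True.
  then (¬r ∨ w) forces w = True.
Set g = False.
All clauses satisfied.

n=F, h=F, w=T, r=T, g=F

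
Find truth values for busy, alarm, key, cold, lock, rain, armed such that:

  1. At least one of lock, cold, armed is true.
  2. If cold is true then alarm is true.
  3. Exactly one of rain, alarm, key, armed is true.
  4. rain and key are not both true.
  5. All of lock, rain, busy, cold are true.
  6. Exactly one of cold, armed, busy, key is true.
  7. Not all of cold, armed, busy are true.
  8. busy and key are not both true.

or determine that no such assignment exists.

UNSATISFIABLE

Case cold = True:
  (2) with cold=T forces alarm = True.
  (3) with alarm=T forces rain = False.
  Constraint (5) is violated (rain=F) — contradiction.
Case cold = False:
  Constraint (5) is violated (cold=F) — contradiction.
Both cases fail — unsatisfiable.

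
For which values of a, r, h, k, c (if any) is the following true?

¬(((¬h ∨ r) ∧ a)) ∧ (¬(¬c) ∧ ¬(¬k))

a = True, r = False, h = True, k = True, c = True

  ¬(((¬h ∨ r) ∧ a)) = True
    (¬h ∨ r) ∧ a = False
      ¬h ∨ r = False
        ¬h = False
  ¬(¬c) ∧ ¬(¬k) = True
    ¬(¬c) = True
      ¬c = False
    ¬(¬k) = True
      ¬k = False
Both conjuncts True, so the formula holds.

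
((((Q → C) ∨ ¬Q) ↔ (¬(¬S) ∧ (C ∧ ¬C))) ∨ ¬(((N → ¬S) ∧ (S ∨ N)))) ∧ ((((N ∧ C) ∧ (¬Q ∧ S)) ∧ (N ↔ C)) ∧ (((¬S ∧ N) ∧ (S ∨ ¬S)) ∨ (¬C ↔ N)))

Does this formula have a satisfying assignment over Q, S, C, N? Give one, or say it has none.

UNSATISFIABLE

Case S = True: the formula simplifies to ((((Q → C) ∨ ¬Q) ↔ (C ∧ ¬C)) ∨ ¬(¬N)) ∧ ((((N ∧ C) ∧ ¬Q) ∧ (N ↔ C)) ∧ (¬C ↔ N)).
  N = True: simplifies to ((C ∧ ¬Q) ∧ C) ∧ ¬C.
    C = True: the conjunct ¬C is False.
    C = False: the conjunct C is False.
  N = False: the conjunct N is False.
Case S = False: the conjunct S is False.
Both cases fail — unsatisfiable.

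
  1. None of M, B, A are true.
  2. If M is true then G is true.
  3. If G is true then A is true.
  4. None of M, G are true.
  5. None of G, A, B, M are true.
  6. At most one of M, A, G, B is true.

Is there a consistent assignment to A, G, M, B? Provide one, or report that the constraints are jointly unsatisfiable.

A=F, G=F, M=F, B=F

  (1) {M, B, A}: 0 true — none ✓
  (2) M=F ⇒ G: vacuous ✓
  (3) G=F ⇒ A: vacuous ✓
  (4) {M, G}: 0 true — none ✓
  (5) {G, A, B, M}: 0 true — none ✓
  (6) {M, A, G, B}: 0 true — at most one ✓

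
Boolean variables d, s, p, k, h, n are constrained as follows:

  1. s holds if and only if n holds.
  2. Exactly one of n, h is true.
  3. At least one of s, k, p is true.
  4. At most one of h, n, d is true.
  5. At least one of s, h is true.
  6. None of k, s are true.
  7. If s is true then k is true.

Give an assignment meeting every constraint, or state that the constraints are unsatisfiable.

d = False, s = False, p = True, k = False, h = True, n = False

  (1) s=F, n=F — same ✓
  (2) {n, h}: 1 true — exactly one ✓
  (3) {s, k, p}: 1 true — at least one ✓
  (4) {h, n, d}: 1 true — at most one ✓
  (5) {s, h}: 1 true — at least one ✓
  (6) {k, s}: 0 true — none ✓
  (7) s=F ⇒ k: vacuous ✓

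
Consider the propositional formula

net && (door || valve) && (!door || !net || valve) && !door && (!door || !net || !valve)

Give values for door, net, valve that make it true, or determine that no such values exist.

Unit clause (net) forces net = True.
Unit clause (!door) forces door = False.
In (door || valve) only valve is left, so valve = True.
Check each clause:
  (net): net holds.
  (door || valve): valve holds.
  (!door || !net || valve): !door holds.
  (!door): !door holds.
  (!door || !net || !valve): !door holds.
All clauses satisfied.

door = False, net = True, valve = True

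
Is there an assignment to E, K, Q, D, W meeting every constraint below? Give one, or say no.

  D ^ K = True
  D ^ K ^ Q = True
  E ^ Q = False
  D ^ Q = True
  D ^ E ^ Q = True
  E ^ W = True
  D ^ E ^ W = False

E=F, K=F, Q=F, D=T, W=T

D ^ K = T ^ F = True ✓
D ^ K ^ Q = T ^ F ^ F = True ✓
E ^ Q = F ^ F = False ✓
D ^ Q = T ^ F = True ✓
D ^ E ^ Q = T ^ F ^ F = True ✓
E ^ W = F ^ T = True ✓
D ^ E ^ W = T ^ F ^ T = False ✓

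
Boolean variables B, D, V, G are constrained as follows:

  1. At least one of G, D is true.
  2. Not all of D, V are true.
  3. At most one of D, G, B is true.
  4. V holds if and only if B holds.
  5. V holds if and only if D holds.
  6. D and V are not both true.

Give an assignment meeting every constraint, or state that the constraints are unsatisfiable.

B=F, D=F, V=F, G=T

  (1) {G, D}: 1 true — at least one ✓
  (2) {D, V}: 0/2 true — not all ✓
  (3) {D, G, B}: 1 true — at most one ✓
  (4) V=F, B=F — same ✓
  (5) V=F, D=F — same ✓
  (6) D=F, V=F — not both ✓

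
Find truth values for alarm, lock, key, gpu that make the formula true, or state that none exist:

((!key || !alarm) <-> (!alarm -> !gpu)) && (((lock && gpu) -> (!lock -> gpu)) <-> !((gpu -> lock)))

alarm: True, lock: False, key: False, gpu: True

  (!key || !alarm) <-> (!alarm -> !gpu) = True
    !key || !alarm = True
      !key = True
      !alarm = False
    !alarm -> !gpu = True
      !alarm = False
      !gpu = False
  ((lock && gpu) -> (!lock -> gpu)) <-> !((gpu -> lock)) = True
    (lock && gpu) -> (!lock -> gpu) = True
      lock && gpu = False
      !lock -> gpu = True
        !lock = True
    !((gpu -> lock)) = True
      gpu -> lock = False
Both conjuncts True, so the formula holds.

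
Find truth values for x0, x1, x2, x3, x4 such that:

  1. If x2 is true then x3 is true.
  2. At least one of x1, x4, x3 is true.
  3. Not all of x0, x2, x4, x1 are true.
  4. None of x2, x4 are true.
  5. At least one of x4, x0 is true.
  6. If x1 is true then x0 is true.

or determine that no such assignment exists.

x0 = True, x1 = False, x2 = False, x3 = True, x4 = False

  (1) x2=F ⇒ x3: vacuous ✓
  (2) {x1, x4, x3}: 1 true — at least one ✓
  (3) {x0, x2, x4, x1}: 1/4 true — not all ✓
  (4) {x2, x4}: 0 true — none ✓
  (5) {x4, x0}: 1 true — at least one ✓
  (6) x1=F ⇒ x0: vacuous ✓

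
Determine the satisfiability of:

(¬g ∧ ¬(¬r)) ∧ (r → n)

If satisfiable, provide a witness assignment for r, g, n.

r: True, g: False, n: True

  ¬g ∧ ¬(¬r) = True
    ¬g = True
    ¬(¬r) = True
      ¬r = False
  r → n = True
Both conjuncts True, so the formula holds.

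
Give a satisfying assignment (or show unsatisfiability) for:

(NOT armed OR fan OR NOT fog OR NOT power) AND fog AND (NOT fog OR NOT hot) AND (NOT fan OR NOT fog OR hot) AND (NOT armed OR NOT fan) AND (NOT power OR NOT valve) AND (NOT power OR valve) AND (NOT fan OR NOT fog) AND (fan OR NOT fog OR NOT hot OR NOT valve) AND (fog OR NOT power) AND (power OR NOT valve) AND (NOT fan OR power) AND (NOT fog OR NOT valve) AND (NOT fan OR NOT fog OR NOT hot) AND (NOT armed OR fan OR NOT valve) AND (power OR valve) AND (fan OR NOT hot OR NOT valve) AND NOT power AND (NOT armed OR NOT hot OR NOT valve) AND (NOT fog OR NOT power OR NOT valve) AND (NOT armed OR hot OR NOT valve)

Case fog = True:
  (NOT fog OR NOT hot) forces hot = False.
  (NOT fan OR NOT fog OR hot) forces fan = False.
  (NOT fog OR NOT valve) forces valve = False.
  (NOT power OR valve) forces power = False.
  Clause (power OR valve) is falsified — contradiction.
Case fog = False:
  Clause (fog) is falsified — contradiction.
Both cases fail, so the formula is unsatisfiable.

Unsatisfiable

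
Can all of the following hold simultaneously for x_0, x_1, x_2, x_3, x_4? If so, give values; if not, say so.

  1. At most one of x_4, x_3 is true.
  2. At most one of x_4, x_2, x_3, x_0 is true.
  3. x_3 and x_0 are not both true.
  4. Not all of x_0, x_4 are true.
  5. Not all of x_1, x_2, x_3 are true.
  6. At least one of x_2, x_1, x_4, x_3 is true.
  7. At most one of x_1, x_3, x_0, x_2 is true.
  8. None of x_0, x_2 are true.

x_0=F, x_1=T, x_2=F, x_3=F, x_4=F

  (1) {x_4, x_3}: 0 true — at most one ✓
  (2) {x_4, x_2, x_3, x_0}: 0 true — at most one ✓
  (3) x_3=F, x_0=F — not both ✓
  (4) {x_0, x_4}: 0/2 true — not all ✓
  (5) {x_1, x_2, x_3}: 1/3 true — not all ✓
  (6) {x_2, x_1, x_4, x_3}: 1 true — at least one ✓
  (7) {x_1, x_3, x_0, x_2}: 1 true — at most one ✓
  (8) {x_0, x_2}: 0 true — none ✓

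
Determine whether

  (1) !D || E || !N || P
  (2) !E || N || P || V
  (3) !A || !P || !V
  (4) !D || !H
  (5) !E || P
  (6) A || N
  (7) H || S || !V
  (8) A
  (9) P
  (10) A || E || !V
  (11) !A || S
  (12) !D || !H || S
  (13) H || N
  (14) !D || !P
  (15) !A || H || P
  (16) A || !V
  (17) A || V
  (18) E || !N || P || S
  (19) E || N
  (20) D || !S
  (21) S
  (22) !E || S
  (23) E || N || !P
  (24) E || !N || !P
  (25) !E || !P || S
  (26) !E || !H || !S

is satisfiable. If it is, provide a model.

Case P = True:
  (A) forces A = True.
  (!A || !P || !V) forces V = False.
  (!A || S) forces S = True.
  (!D || !P) forces D = False.
  Clause (D || !S) is falsified — contradiction.
Case P = False:
  Clause (P) is falsified — contradiction.
Both cases fail, so the formula is unsatisfiable.

Unsatisfiable — no assignment works.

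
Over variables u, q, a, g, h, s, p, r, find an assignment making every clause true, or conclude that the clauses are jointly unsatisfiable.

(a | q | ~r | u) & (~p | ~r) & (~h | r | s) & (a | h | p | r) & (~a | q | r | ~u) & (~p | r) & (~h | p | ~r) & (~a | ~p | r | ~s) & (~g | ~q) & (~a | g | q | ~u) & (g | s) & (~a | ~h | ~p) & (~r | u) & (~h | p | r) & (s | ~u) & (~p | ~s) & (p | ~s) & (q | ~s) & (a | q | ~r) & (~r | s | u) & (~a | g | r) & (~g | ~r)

u = False; q = False; a = True; g = True; h = False; s = False; p = False; r = False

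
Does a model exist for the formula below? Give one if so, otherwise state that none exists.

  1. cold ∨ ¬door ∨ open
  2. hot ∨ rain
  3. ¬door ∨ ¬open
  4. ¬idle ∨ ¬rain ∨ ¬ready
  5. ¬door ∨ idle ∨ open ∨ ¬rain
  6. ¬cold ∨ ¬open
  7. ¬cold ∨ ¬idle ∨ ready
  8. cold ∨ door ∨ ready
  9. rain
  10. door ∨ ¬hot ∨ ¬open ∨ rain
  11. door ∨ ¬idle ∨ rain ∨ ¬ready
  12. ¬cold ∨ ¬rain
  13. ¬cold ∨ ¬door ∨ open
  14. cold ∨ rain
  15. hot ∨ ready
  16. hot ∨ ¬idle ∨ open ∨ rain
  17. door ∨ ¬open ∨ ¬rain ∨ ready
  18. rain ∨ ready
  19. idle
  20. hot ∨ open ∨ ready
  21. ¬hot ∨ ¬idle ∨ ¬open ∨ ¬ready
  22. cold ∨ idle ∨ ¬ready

Case rain = True:
  (¬cold ∨ ¬rain) forces cold = False.
  (idle) forces idle = True.
  (¬idle ∨ ¬rain ∨ ¬ready) forces ready = False.
  (cold ∨ door ∨ ready) forces door = True.
  (cold ∨ ¬door ∨ open) forces open = True.
  Clause (¬door ∨ ¬open) is falsified — contradiction.
Case rain = False:
  Clause (rain) is falsified — contradiction.
Both cases fail, so the formula is unsatisfiable.

No satisfying assignment exists.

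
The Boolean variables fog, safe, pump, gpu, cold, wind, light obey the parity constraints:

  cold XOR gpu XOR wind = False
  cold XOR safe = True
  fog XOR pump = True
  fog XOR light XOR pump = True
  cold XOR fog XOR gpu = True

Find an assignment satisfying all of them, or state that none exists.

fog = True; safe = True; pump = False; gpu = False; cold = False; wind = False; light = False

cold XOR gpu XOR wind = F XOR F XOR F = False ✓
cold XOR safe = F XOR T = True ✓
fog XOR pump = T XOR F = True ✓
fog XOR light XOR pump = T XOR F XOR F = True ✓
cold XOR fog XOR gpu = F XOR T XOR F = True ✓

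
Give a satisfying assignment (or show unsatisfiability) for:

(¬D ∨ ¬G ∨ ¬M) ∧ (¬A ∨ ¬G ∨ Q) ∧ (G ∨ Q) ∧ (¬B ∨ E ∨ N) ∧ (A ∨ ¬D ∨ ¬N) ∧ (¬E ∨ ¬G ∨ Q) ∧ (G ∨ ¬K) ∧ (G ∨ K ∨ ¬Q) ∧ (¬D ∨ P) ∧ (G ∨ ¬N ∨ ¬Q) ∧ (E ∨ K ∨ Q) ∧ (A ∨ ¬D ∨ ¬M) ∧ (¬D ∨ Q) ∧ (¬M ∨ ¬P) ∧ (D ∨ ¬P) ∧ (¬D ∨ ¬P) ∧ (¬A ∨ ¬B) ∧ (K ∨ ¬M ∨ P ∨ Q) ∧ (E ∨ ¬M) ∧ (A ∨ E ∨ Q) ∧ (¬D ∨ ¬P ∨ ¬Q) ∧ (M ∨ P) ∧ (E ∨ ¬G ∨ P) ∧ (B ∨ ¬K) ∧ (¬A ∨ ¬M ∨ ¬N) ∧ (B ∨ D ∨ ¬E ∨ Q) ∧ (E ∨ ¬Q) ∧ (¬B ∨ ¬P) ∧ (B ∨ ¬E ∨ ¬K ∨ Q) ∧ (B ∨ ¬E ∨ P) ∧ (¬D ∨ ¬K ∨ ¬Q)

Q = True, A = False, G = True, N = True, K = False, D = False, M = True, P = False, B = True, E = True

Try Q = False:
  (G ∨ Q) forces G = True.
  (¬A ∨ ¬G ∨ Q) forces A = False.
  (¬E ∨ ¬G ∨ Q) forces E = False.
  clause (A ∨ E ∨ Q) is falsified — backtrack.
So Q = True.
  then (E ∨ ¬Q) forces E = True.
Set A = False.
Try G = False:
  (G ∨ ¬K) forces K = False.
  clause (G ∨ K ∨ ¬Q) is falsified — backtrack.
So G = True.
Set N = True.
  then (A ∨ ¬D ∨ ¬N) forces D = False.
  then (D ∨ ¬P) forces P = False.
  then (M ∨ P) forces M = True.
  then (B ∨ ¬E ∨ P) forces B = True.
Set K = False.
All clauses satisfied.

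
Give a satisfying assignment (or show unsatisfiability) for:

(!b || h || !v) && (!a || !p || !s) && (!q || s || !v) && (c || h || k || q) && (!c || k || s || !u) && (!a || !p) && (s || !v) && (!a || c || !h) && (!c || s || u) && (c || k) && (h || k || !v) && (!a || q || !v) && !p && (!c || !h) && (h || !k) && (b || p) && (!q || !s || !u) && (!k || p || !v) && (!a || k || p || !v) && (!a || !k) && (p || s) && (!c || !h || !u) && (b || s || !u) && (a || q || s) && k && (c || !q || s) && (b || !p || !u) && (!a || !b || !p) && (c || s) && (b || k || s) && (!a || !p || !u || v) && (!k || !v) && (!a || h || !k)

h: True, c: False, q: True, b: True, s: True, k: True, p: False, v: False, u: False, a: False

Unit clause (!p) forces p = False.
In (b || p) only b is left, so b = True.
In (p || s) only s is left, so s = True.
Unit clause (k) forces k = True.
In (!k || !v) only !v is left, so v = False.
In (h || !k) only h is left, so h = True.
In (!a || !k) only !a is left, so a = False.
In (!c || !h) only !c is left, so c = False.
Set q = True.
  then (!q || !s || !u) forces u = False.
All clauses satisfied.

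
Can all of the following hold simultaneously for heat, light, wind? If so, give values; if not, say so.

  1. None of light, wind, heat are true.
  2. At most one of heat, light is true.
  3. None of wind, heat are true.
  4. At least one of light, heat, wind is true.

Unsatisfiable — no assignment works.

Case light = True:
  Constraint (1) is violated (light=T) — contradiction.
Case light = False:
  (1) forces wind = False.
  (1) forces heat = False.
  Constraint (4) is violated (light=F, heat=F, wind=F) — contradiction.
Both cases fail — unsatisfiable.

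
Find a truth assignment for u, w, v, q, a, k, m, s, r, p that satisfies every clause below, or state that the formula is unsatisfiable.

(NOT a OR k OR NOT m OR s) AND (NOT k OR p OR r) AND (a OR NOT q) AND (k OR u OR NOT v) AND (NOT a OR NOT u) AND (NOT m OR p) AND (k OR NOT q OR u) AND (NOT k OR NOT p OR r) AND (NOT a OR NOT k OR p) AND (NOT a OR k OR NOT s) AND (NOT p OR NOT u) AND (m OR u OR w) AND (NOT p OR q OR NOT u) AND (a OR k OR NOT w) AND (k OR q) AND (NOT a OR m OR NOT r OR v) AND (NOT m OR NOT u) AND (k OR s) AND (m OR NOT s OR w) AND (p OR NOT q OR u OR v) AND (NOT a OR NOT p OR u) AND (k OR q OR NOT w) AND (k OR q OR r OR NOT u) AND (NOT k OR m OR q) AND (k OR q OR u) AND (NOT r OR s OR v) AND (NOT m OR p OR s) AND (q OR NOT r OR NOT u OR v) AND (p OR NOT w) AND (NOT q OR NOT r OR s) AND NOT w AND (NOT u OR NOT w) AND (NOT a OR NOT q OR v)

Unit clause (NOT w) forces w = False.
Set u = False.
  then (m OR u OR w) forces m = True.
  then (NOT m OR p) forces p = True.
  then (NOT a OR NOT p OR u) forces a = False.
  then (a OR NOT q) forces q = False.
  then (k OR q) forces k = True.
  then (NOT k OR NOT p OR r) forces r = True.
Set v = True.
Set s = False.
All clauses satisfied.

u = False; w = False; v = True; q = False; a = False; k = True; m = True; s = False; r = True; p = True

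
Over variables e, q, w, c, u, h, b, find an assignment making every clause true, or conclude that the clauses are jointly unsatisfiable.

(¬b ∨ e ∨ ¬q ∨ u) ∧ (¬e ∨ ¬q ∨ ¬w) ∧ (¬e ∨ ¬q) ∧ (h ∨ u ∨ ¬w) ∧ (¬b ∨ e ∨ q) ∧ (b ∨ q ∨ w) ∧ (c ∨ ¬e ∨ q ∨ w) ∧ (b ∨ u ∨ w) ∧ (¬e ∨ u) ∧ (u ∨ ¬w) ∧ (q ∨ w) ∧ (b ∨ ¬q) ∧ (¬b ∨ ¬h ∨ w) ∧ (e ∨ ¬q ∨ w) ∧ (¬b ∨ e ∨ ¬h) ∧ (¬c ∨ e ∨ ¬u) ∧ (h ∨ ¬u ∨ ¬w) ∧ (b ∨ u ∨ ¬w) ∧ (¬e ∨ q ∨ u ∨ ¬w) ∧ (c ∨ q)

e = True; q = False; w = True; c = True; u = True; h = True; b = False

Set e = True.
  then (¬e ∨ ¬q) forces q = False.
  then (¬e ∨ u) forces u = True.
  then (q ∨ w) forces w = True.
  then (h ∨ ¬u ∨ ¬w) forces h = True.
  then (c ∨ q) forces c = True.
Set b = False.
All clauses satisfied.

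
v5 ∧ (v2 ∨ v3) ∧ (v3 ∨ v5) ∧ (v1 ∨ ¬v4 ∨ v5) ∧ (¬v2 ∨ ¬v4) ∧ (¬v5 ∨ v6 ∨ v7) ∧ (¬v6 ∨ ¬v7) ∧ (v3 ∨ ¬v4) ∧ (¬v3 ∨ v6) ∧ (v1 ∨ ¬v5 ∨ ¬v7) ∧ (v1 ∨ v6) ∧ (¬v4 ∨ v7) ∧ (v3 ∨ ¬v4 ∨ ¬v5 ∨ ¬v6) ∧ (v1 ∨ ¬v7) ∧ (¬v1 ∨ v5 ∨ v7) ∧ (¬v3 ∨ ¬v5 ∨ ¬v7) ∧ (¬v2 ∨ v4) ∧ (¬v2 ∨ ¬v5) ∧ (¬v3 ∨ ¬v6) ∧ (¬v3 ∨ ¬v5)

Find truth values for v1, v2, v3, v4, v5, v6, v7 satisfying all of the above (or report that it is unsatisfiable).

Case v5 = True:
  (¬v2 ∨ ¬v5) forces v2 = False.
  (v2 ∨ v3) forces v3 = True.
  Clause (¬v3 ∨ ¬v5) is falsified — contradiction.
Case v5 = False:
  Clause (v5) is falsified — contradiction.
Both cases fail, so the formula is unsatisfiable.

Unsatisfiable — no assignment works.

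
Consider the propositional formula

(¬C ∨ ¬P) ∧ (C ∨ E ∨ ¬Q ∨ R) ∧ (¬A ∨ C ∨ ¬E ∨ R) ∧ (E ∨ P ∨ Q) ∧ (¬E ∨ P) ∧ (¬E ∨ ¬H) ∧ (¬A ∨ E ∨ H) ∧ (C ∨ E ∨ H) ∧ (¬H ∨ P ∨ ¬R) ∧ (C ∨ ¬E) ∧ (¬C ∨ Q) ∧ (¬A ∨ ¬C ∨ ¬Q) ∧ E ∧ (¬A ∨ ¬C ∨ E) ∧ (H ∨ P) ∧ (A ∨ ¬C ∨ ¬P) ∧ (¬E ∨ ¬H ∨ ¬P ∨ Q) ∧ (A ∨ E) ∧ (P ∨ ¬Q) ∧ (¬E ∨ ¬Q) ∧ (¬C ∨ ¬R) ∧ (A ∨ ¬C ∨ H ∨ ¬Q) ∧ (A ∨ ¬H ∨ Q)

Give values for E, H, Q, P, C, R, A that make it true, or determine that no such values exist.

The formula is unsatisfiable.

Case E = True:
  (¬E ∨ P) forces P = True.
  (¬C ∨ ¬P) forces C = False.
  Clause (C ∨ ¬E) is falsified — contradiction.
Case E = False:
  Clause (E) is falsified — contradiction.
Both cases fail, so the formula is unsatisfiable.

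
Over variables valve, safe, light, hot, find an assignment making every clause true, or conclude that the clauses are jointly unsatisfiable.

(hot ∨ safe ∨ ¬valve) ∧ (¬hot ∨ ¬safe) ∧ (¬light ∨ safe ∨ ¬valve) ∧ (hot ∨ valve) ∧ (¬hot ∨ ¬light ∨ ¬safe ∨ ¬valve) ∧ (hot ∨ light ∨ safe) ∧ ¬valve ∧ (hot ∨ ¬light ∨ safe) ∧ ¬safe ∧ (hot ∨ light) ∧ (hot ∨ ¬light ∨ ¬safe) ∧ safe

Case safe = True:
  Clause (¬safe) is falsified — contradiction.
Case safe = False:
  Clause (safe) is falsified — contradiction.
Both cases fail, so the formula is unsatisfiable.

Unsatisfiable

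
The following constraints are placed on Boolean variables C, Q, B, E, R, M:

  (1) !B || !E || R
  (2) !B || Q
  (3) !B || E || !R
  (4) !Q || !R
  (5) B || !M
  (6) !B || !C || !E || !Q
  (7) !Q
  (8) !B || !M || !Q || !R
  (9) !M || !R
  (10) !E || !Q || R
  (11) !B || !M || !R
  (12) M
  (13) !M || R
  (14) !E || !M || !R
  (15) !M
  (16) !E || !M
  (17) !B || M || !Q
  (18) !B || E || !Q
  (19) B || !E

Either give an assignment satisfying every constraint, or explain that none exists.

Case M = True:
  Clause (!M) is falsified — contradiction.
Case M = False:
  Clause (M) is falsified — contradiction.
Both cases fail, so the formula is unsatisfiable.

Unsatisfiable — no assignment works.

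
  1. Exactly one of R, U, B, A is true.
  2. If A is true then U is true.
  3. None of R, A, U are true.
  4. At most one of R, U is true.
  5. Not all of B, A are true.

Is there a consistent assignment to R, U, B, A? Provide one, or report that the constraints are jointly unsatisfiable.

R = False, U = False, B = True, A = False

  (1) {R, U, B, A}: 1 true — exactly one ✓
  (2) A=F ⇒ U: vacuous ✓
  (3) {R, A, U}: 0 true — none ✓
  (4) {R, U}: 0 true — at most one ✓
  (5) {B, A}: 1/2 true — not all ✓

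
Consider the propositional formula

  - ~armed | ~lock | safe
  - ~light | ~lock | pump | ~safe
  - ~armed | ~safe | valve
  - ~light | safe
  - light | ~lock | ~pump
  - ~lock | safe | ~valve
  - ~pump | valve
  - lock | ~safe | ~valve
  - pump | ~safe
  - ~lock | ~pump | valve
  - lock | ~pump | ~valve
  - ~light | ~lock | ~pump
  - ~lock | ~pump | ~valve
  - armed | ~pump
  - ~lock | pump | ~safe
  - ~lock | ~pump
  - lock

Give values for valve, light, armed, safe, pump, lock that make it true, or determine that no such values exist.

Unit clause (lock) forces lock = True.
In (~lock | ~pump) only ~pump is left, so pump = False.
In (pump | ~safe) only ~safe is left, so safe = False.
In (~armed | ~lock | safe) only ~armed is left, so armed = False.
In (~light | safe) only ~light is left, so light = False.
In (~lock | safe | ~valve) only ~valve is left, so valve = False.
All clauses satisfied.

valve = False; light = False; armed = False; safe = False; pump = False; lock = True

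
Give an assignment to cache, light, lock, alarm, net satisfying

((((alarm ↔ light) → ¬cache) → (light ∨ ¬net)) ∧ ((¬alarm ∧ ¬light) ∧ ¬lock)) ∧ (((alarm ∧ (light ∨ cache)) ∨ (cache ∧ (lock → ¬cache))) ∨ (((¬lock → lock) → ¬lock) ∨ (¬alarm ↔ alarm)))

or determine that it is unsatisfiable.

cache: True, light: False, lock: False, alarm: False, net: False

  (((alarm ↔ light) → ¬cache) → (light ∨ ¬net)) ∧ ((¬alarm ∧ ¬light) ∧ ¬lock) = True
    ((alarm ↔ light) → ¬cache) → (light ∨ ¬net) = True
      (alarm ↔ light) → ¬cache = False
        alarm ↔ light = True
        ¬cache = False
      light ∨ ¬net = True
        ¬net = True
    (¬alarm ∧ ¬light) ∧ ¬lock = True
      ¬alarm ∧ ¬light = True
        ¬alarm = True
        ¬light = True
      ¬lock = True
  ((alarm ∧ (light ∨ cache)) ∨ (cache ∧ (lock → ¬cache))) ∨ (((¬lock → lock) → ¬lock) ∨ (¬alarm ↔ alarm)) = True
    (alarm ∧ (light ∨ cache)) ∨ (cache ∧ (lock → ¬cache)) = True
      alarm ∧ (light ∨ cache) = False
        light ∨ cache = True
      cache ∧ (lock → ¬cache) = True
        lock → ¬cache = True
          ¬cache = False
    ((¬lock → lock) → ¬lock) ∨ (¬alarm ↔ alarm) = True
      (¬lock → lock) → ¬lock = True
        ¬lock → lock = False
          ¬lock = True
        ¬lock = True
      ¬alarm ↔ alarm = False
        ¬alarm = True
Both conjuncts True, so the formula holds.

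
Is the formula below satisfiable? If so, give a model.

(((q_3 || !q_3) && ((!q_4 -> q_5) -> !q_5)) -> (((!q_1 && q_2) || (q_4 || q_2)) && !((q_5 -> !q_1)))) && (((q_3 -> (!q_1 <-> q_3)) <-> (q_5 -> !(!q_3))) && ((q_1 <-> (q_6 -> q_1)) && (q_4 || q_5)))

q_1 = False; q_2 = True; q_3 = True; q_4 = True; q_5 = True; q_6 = True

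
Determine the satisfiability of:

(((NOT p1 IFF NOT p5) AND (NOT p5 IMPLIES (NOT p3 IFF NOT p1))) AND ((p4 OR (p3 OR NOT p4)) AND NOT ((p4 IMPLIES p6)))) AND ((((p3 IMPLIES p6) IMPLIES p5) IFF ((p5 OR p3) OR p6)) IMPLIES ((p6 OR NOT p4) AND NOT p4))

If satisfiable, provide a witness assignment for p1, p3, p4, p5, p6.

Case p4 = True: the formula simplifies to (((NOT p1 IFF NOT p5) AND (NOT p5 IMPLIES (NOT p3 IFF NOT p1))) AND NOT p6) AND NOT ((((p3 IMPLIES p6) IMPLIES p5) IFF ((p5 OR p3) OR p6))).
  p5 = True: the conjunct NOT ((((p3 IMPLIES p6) IMPLIES p5) IFF ((p5 OR p3) OR p6))) becomes NOT ((True IFF True)) = False.
  p5 = False: simplifies to ((NOT p1 AND (NOT p3 IFF NOT p1)) AND NOT p6) AND NOT ((NOT ((p3 IMPLIES p6)) IFF (p3 OR p6))).
    p1 = True: the conjunct NOT p1 is False.
    p1 = False: simplifies to (NOT p3 AND NOT p6) AND NOT ((NOT ((p3 IMPLIES p6)) IFF (p3 OR p6))).
      p3 = True: the conjunct NOT p3 is False.
      p3 = False: simplifies to NOT p6 AND NOT (NOT p6).
        p6 = True: the conjunct NOT p6 is False.
        p6 = False: the conjunct NOT (NOT p6) becomes NOT (NOT False) = False.
Case p4 = False: the conjunct NOT ((p4 IMPLIES p6)) becomes NOT ((False IMPLIES p6)) = False.
Both cases fail — unsatisfiable.

Unsatisfiable — no assignment works.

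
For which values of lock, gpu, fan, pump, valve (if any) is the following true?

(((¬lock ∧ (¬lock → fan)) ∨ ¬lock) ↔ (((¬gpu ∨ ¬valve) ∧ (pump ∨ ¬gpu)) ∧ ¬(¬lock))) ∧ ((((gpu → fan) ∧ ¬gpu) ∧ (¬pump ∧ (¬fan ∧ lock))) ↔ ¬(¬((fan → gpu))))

Case gpu = True: the conjunct (((gpu → fan) ∧ ¬gpu) ∧ (¬pump ∧ (¬fan ∧ lock))) ↔ ¬(¬((fan → gpu))) becomes (False ∧ (¬pump ∧ (¬fan ∧ lock))) ↔ ¬False = False.
Case gpu = False: the formula simplifies to (((¬lock ∧ (¬lock → fan)) ∨ ¬lock) ↔ ¬(¬lock)) ∧ ((¬pump ∧ (¬fan ∧ lock)) ↔ ¬(¬(¬fan))).
  lock = True: the conjunct ((¬lock ∧ (¬lock → fan)) ∨ ¬lock) ↔ ¬(¬lock) becomes (False ∨ False) ↔ ¬False = False.
  lock = False: the conjunct ((¬lock ∧ (¬lock → fan)) ∨ ¬lock) ↔ ¬(¬lock) becomes (fan ∨ True) ↔ ¬True = False.
Both cases fail — unsatisfiable.

Unsatisfiable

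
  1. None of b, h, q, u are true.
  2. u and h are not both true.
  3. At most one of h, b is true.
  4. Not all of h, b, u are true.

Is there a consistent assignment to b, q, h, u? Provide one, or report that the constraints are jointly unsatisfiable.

b = False, q = False, h = False, u = False

  (1) {b, h, q, u}: 0 true — none ✓
  (2) u=F, h=F — not both ✓
  (3) {h, b}: 0 true — at most one ✓
  (4) {h, b, u}: 0/3 true — not all ✓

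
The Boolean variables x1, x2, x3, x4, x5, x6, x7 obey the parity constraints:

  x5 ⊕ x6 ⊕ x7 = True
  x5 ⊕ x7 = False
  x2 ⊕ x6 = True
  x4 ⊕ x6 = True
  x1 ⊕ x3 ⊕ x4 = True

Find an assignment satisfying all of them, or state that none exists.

x1 = True; x2 = False; x3 = False; x4 = False; x5 = False; x6 = True; x7 = False

x5 ⊕ x6 ⊕ x7 = F ⊕ T ⊕ F = True ✓
x5 ⊕ x7 = F ⊕ F = False ✓
x2 ⊕ x6 = F ⊕ T = True ✓
x4 ⊕ x6 = F ⊕ T = True ✓
x1 ⊕ x3 ⊕ x4 = T ⊕ F ⊕ F = True ✓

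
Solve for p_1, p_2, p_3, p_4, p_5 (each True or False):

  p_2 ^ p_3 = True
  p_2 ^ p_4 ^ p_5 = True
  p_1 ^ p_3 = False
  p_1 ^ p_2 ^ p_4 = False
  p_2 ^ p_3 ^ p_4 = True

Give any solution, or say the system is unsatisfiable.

UNSATISFIABLE

Adding constraints 3, 4, 5 mod 2: every variable appears an even number of times on the left, so the left side is 0.
But the right sides sum to 1 (mod 2). 0 ≠ 1 — the system is inconsistent.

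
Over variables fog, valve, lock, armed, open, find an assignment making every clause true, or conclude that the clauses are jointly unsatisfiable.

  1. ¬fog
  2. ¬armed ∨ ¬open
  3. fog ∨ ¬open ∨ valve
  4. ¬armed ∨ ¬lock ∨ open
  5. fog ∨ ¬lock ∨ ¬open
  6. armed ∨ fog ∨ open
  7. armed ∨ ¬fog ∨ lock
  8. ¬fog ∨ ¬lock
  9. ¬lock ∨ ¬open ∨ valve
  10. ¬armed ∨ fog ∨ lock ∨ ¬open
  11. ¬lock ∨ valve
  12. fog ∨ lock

Case fog = True:
  Clause (¬fog) is falsified — contradiction.
Case fog = False:
  (fog ∨ lock) forces lock = True.
  (fog ∨ ¬lock ∨ ¬open) forces open = False.
  (¬armed ∨ ¬lock ∨ open) forces armed = False.
  Clause (armed ∨ fog ∨ open) is falsified — contradiction.
Both cases fail, so the formula is unsatisfiable.

UNSATISFIABLE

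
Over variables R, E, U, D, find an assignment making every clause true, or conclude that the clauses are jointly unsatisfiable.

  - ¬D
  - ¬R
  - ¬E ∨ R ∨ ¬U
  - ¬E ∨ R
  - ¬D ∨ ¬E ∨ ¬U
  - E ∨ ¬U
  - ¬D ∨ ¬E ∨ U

R: False, E: False, U: False, D: False

Unit clause (¬D) forces D = False.
Unit clause (¬R) forces R = False.
In (¬E ∨ R) only ¬E is left, so E = False.
In (E ∨ ¬U) only ¬U is left, so U = False.
Check each clause:
  (¬D): ¬D holds.
  (¬R): ¬R holds.
  (¬E ∨ R ∨ ¬U): ¬E holds.
  (¬E ∨ R): ¬E holds.
  (¬D ∨ ¬E ∨ ¬U): ¬D holds.
  (E ∨ ¬U): ¬U holds.
  (¬D ∨ ¬E ∨ U): ¬D holds.
All clauses satisfied.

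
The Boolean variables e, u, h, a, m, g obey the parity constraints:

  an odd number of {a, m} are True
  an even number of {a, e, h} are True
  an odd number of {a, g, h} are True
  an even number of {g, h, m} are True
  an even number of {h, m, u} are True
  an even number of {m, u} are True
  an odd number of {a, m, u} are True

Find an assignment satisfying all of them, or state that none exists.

e: True, u: False, h: False, a: True, m: False, g: False

{a, m}: 1 true → odd ✓
{a, e, h}: 2 true → even ✓
{a, g, h}: 1 true → odd ✓
{g, h, m}: 0 true → even ✓
{h, m, u}: 0 true → even ✓
{m, u}: 0 true → even ✓
{a, m, u}: 1 true → odd ✓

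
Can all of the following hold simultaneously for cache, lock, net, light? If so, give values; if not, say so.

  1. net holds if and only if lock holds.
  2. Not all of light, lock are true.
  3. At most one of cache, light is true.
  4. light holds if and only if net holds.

cache = False, lock = False, net = False, light = False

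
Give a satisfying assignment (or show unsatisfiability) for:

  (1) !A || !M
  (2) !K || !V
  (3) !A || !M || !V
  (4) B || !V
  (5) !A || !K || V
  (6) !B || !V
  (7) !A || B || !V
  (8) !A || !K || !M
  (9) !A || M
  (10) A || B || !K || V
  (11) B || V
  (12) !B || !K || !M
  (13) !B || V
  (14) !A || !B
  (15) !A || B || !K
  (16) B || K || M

No satisfying assignment exists.

Case B = True:
  (!B || !V) forces V = False.
  Clause (!B || V) is falsified — contradiction.
Case B = False:
  (B || !V) forces V = False.
  Clause (B || V) is falsified — contradiction.
Both cases fail, so the formula is unsatisfiable.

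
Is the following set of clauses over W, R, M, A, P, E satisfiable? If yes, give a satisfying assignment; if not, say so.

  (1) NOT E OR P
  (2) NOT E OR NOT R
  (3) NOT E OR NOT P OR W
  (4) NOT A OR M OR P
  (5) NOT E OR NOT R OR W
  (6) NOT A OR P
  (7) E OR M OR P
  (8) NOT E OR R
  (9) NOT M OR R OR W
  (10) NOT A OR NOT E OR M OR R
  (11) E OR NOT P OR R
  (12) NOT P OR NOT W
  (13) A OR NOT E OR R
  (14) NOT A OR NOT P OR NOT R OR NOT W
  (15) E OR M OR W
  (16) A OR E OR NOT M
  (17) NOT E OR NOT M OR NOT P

W = False, R = True, M = True, A = True, P = True, E = False

Try W = True:
  (NOT P OR NOT W) forces P = False.
  (NOT E OR P) forces E = False.
  (NOT A OR P) forces A = False.
  (E OR M OR P) forces M = True.
  clause (A OR E OR NOT M) is falsified — backtrack.
So W = False.
Set R = True.
  then (NOT E OR NOT R) forces E = False.
  then (E OR M OR W) forces M = True.
  then (A OR E OR NOT M) forces A = True.
  then (NOT A OR P) forces P = True.
All clauses satisfied.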